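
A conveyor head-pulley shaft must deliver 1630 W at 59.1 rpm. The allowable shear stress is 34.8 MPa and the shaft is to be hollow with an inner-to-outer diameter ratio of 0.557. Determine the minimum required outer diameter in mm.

ω = 2π·59.1/60 = 6.189 rad/s, so T = P/ω = 1630 / 6.189 = 263.4 N·m.
For a hollow shaft with d_i/d_o = 0.557: τ_max = 16T/(π d_o³ (1−k⁴)), so d_o = [16T/(π τ_allow (1−k⁴))]^(1/3) = [16·263.4/(π·3.48×10^7·0.9037)]^(1/3) = 0.03494 m.

34.9 mm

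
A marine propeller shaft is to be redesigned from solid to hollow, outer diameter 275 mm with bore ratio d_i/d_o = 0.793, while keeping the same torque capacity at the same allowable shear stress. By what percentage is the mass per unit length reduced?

Equal τ_max and T ⇒ the solid shaft needs d_s³ = d_o³(1−k⁴), so d_s = 275·(1−0.793⁴)^(1/3) = 232.5 mm.
Area ratio A_h/A_s = d_o²(1−k²)/d_s² = (1−k²)/(1−k⁴)^(2/3) = 0.5191.
Mass saving = 1 − 0.5191 = 48.1 %.

48.1 %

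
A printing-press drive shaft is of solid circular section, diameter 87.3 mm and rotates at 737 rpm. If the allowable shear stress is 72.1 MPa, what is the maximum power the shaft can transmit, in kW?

727 kW

J = πd⁴/32 = π(0.0873)⁴/32 = 5.702×10^-6 m⁴.
T_max = τ_allow·J/r = 7.21×10^7 × 5.702×10^-6 / 0.0437 = 9419 N·m.
ω = 2π·737/60 = 77.18 rad/s, so P_max = T_max·ω = 7.269×10^5 W.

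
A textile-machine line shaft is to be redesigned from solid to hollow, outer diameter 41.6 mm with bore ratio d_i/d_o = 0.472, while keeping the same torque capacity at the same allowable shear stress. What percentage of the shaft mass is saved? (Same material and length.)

Equal τ_max and T ⇒ the solid shaft needs d_s³ = d_o³(1−k⁴), so d_s = 41.6·(1−0.472⁴)^(1/3) = 40.90 mm.
Area ratio A_h/A_s = d_o²(1−k²)/d_s² = (1−k²)/(1−k⁴)^(2/3) = 0.8040.
Mass saving = 1 − 0.8040 = 19.6 %.

19.6 %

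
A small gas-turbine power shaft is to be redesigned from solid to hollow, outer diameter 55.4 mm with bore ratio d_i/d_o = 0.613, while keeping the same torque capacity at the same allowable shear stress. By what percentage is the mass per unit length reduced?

Equal τ_max and T ⇒ the solid shaft needs d_s³ = d_o³(1−k⁴), so d_s = 55.4·(1−0.613⁴)^(1/3) = 52.66 mm.
Area ratio A_h/A_s = d_o²(1−k²)/d_s² = (1−k²)/(1−k⁴)^(2/3) = 0.6909.
Mass saving = 1 − 0.6909 = 30.9 %.

30.9 %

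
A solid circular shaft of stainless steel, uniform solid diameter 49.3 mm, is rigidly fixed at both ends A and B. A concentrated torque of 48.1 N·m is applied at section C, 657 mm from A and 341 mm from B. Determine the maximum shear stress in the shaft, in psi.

195 psi

With uniform GJ and both ends fixed, compatibility θ_AC = θ_CB gives T_A·a = T_B·b, together with T_A + T_B = T₀.
T_A = T₀·b/(a+b) = 48.10·341/998.0 = 16.43 N·m; T_B = 31.67 N·m.
τ in each portion: τ_AC = 6.99×10^5 Pa, τ_CB = 1.35×10^6 Pa; maximum is in CB.
τ_max = T_CB·r/J = 31.67·0.0246/5.80×10^-7 = 1.346×10^6 Pa.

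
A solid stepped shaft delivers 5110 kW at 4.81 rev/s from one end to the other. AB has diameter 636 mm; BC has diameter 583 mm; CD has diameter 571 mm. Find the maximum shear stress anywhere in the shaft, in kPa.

4630 kPa

ω = 2π·4.81 = 30.22 rad/s, so T = P/ω = 5110×10³ / 30.22 = 169100 N·m.
Under the same torque, τ_max = 16T/(πd³) is largest where d is smallest — segment CD (d = 571 mm).
τ_max = 16·169100/(π·(0.571)³) = 4.625×10^6 Pa.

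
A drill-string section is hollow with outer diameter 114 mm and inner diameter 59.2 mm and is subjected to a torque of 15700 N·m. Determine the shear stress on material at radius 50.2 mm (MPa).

51.3 MPa

J = π(d_o⁴ − d_i⁴)/32 = π(0.114⁴ − 0.0592⁴)/32 = 1.538×10^-5 m⁴.
Shear stress varies linearly with radius: τ = T·r/J = 15700 × 0.0502 / 1.538×10^-5 = 5.126×10^7 Pa.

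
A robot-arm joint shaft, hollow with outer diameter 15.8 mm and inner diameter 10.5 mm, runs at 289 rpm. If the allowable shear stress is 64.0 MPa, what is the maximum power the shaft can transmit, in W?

J = π(d_o⁴ − d_i⁴)/32 = π(0.0158⁴ − 0.0105⁴)/32 = 4.925×10^-9 m⁴.
T_max = τ_allow·J/r = 6.40×10^7 × 4.925×10^-9 / 0.00790 = 39.90 N·m.
ω = 2π·289/60 = 30.26 rad/s, so P_max = T_max·ω = 1207 W.

1210 W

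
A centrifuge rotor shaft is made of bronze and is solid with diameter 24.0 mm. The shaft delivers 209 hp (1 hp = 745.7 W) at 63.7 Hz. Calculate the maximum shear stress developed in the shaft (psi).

ω = 2π·63.7 = 400.2 rad/s, so T = P/ω = 209×745.7 / 400.2 = 389.4 N·m.
J = πd⁴/32 = π(0.0240)⁴/32 = 3.257×10^-8 m⁴.
τ_max = T·r/J = 389.4 × 0.0120 / 3.257×10^-8 = 1.435×10^8 Pa.

20800 psi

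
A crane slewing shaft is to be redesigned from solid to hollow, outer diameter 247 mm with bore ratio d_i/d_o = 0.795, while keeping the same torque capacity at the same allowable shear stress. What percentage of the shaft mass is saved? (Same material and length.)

Equal τ_max and T ⇒ the solid shaft needs d_s³ = d_o³(1−k⁴), so d_s = 247·(1−0.795⁴)^(1/3) = 208.4 mm.
Area ratio A_h/A_s = d_o²(1−k²)/d_s² = (1−k²)/(1−k⁴)^(2/3) = 0.5170.
Mass saving = 1 − 0.5170 = 48.3 %.

48.3 %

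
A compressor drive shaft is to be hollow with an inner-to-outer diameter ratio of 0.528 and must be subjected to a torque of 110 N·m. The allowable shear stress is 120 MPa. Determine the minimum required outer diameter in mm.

For a hollow shaft with d_i/d_o = 0.528: τ_max = 16T/(π d_o³ (1−k⁴)), so d_o = [16T/(π τ_allow (1−k⁴))]^(1/3) = [16·110.0/(π·1.20×10^8·0.9223)]^(1/3) = 0.01717 m.

17.2 mm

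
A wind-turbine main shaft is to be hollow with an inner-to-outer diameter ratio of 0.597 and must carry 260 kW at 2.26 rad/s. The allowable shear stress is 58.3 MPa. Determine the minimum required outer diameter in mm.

ω = 2.26 rad/s, so T = P/ω = 260×10³ / 2.260 = 115000 N·m.
For a hollow shaft with d_i/d_o = 0.597: τ_max = 16T/(π d_o³ (1−k⁴)), so d_o = [16T/(π τ_allow (1−k⁴))]^(1/3) = [16·115000/(π·5.83×10^7·0.8730)]^(1/3) = 0.2258 m.

226 mm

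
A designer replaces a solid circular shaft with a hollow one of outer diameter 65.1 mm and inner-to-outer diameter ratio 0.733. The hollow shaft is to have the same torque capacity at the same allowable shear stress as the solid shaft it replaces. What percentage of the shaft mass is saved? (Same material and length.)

41.9 %

Equal τ_max and T ⇒ the solid shaft needs d_s³ = d_o³(1−k⁴), so d_s = 65.1·(1−0.733⁴)^(1/3) = 58.11 mm.
Area ratio A_h/A_s = d_o²(1−k²)/d_s² = (1−k²)/(1−k⁴)^(2/3) = 0.5807.
Mass saving = 1 − 0.5807 = 41.9 %.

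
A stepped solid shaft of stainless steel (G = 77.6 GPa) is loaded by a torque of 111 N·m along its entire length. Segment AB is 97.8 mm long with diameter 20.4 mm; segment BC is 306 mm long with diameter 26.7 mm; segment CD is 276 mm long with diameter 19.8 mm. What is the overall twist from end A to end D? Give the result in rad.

0.0432 rad

J_AB = π(0.0204)⁴/32 = 1.70×10^-8 m⁴; J_BC = π(0.0267)⁴/32 = 4.99×10^-8 m⁴; J_CD = π(0.0198)⁴/32 = 1.51×10^-8 m⁴.
θ = (T/G)·Σ L_i/J_i = (111.0/77.6×10⁹)·(0.0978/1.70×10^-8 + 0.306/4.99×10^-8 + 0.276/1.51×10^-8) = 0.04316 rad.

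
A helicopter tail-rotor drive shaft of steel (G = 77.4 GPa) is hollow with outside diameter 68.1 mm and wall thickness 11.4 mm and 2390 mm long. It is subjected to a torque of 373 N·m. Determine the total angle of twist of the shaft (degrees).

0.389°

J = π(d_o⁴ − d_i⁴)/32 = π(0.0681⁴ − 0.0453⁴)/32 = 1.698×10^-6 m⁴.
θ = T·L/(G·J) = 373.0 × 2.39 / (77.4×10⁹ × 1.698×10^-6) = 6.783×10^-3 rad.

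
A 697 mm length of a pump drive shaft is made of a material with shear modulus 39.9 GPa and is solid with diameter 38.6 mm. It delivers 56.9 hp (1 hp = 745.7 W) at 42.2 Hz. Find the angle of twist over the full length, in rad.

ω = 2π·42.2 = 265.2 rad/s, so T = P/ω = 56.9×745.7 / 265.2 = 160.0 N·m.
J = πd⁴/32 = π(0.0386)⁴/32 = 2.179×10^-7 m⁴.
θ = T·L/(G·J) = 160.0 × 0.697 / (39.9×10⁹ × 2.179×10^-7) = 0.01283 rad.

0.0128 rad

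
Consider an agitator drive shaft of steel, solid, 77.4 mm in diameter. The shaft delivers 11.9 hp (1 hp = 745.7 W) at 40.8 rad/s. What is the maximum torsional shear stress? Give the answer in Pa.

2.39e6 Pa

ω = 40.8 rad/s, so T = P/ω = 11.9×745.7 / 40.80 = 217.5 N·m.
J = πd⁴/32 = π(0.0774)⁴/32 = 3.523×10^-6 m⁴.
τ_max = T·r/J = 217.5 × 0.0387 / 3.523×10^-6 = 2.389×10^6 Pa.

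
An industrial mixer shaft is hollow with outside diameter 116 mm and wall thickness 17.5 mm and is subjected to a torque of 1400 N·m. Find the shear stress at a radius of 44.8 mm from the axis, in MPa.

4.63 MPa

J = π(d_o⁴ − d_i⁴)/32 = π(0.116⁴ − 0.0810⁴)/32 = 1.355×10^-5 m⁴.
Shear stress varies linearly with radius: τ = T·r/J = 1400 × 0.0448 / 1.355×10^-5 = 4.629×10^6 Pa.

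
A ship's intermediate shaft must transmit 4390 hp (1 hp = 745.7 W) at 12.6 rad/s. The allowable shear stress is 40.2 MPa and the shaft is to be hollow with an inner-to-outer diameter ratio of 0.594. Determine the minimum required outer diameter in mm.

335 mm

ω = 12.6 rad/s, so T = P/ω = 4390×745.7 / 12.60 = 259800 N·m.
For a hollow shaft with d_i/d_o = 0.594: τ_max = 16T/(π d_o³ (1−k⁴)), so d_o = [16T/(π τ_allow (1−k⁴))]^(1/3) = [16·259800/(π·4.02×10^7·0.8755)]^(1/3) = 0.3350 m.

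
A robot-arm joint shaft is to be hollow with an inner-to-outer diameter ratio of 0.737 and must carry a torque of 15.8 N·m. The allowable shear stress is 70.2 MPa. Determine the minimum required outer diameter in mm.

11.8 mm

For a hollow shaft with d_i/d_o = 0.737: τ_max = 16T/(π d_o³ (1−k⁴)), so d_o = [16T/(π τ_allow (1−k⁴))]^(1/3) = [16·15.80/(π·7.02×10^7·0.7050)]^(1/3) = 0.01176 m.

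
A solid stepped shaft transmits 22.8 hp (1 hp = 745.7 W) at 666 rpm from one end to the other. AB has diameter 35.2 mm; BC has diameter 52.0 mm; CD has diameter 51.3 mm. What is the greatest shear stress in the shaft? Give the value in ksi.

4.13 ksi

ω = 2π·666/60 = 69.74 rad/s, so T = P/ω = 22.8×745.7 / 69.74 = 243.8 N·m.
Under the same torque, τ_max = 16T/(πd³) is largest where d is smallest — segment AB (d = 35.2 mm).
τ_max = 16·243.8/(π·(0.0352)³) = 2.847×10^7 Pa.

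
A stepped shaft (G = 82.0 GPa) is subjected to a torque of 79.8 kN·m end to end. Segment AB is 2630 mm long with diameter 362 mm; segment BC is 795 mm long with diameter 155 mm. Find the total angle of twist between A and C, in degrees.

0.869°

J_AB = π(0.362)⁴/32 = 1.69×10^-3 m⁴; J_BC = π(0.155)⁴/32 = 5.67×10^-5 m⁴.
θ = (T/G)·Σ L_i/J_i = (79800/82.0×10⁹)·(2.63/1.69×10^-3 + 0.795/5.67×10^-5) = 0.01517 rad.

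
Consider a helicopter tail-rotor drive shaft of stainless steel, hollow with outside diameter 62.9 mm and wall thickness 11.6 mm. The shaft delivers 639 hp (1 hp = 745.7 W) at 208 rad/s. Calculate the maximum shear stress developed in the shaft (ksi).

ω = 208 rad/s, so T = P/ω = 639×745.7 / 208.0 = 2291 N·m.
J = π(d_o⁴ − d_i⁴)/32 = π(0.0629⁴ − 0.0397⁴)/32 = 1.293×10^-6 m⁴.
τ_max = T·r/J = 2291 × 0.0314 / 1.293×10^-6 = 5.573×10^7 Pa.

8.08 ksi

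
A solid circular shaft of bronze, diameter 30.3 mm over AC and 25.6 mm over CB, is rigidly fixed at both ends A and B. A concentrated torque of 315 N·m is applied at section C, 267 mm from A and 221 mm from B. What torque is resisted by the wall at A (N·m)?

195 N·m

Compatibility: T_A·a/J_AC = T_B·b/J_CB with T_A + T_B = T₀.
J_AC = 8.28×10^-8 m⁴, J_CB = 4.22×10^-8 m⁴, so T_A = T₀·(J_AC/a)/((J_AC/a)+(J_CB/b)) = 195.0 N·m, T_B = 120.0 N·m.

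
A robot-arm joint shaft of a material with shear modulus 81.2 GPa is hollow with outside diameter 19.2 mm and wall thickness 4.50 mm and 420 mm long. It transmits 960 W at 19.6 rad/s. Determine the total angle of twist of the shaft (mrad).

20.6 mrad

ω = 19.6 rad/s, so T = P/ω = 960 / 19.60 = 48.98 N·m.
J = π(d_o⁴ − d_i⁴)/32 = π(0.0192⁴ − 0.0102⁴)/32 = 1.228×10^-8 m⁴.
θ = T·L/(G·J) = 48.98 × 0.420 / (81.2×10⁹ × 1.228×10^-8) = 0.02063 rad.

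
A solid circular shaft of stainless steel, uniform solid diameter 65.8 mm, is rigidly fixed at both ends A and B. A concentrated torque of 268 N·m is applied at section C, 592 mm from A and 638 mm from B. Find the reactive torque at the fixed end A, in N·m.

With uniform GJ and both ends fixed, compatibility θ_AC = θ_CB gives T_A·a = T_B·b, together with T_A + T_B = T₀.
T_A = T₀·b/(a+b) = 268.0·638/1230 = 139.0 N·m; T_B = 129.0 N·m.

139 N·m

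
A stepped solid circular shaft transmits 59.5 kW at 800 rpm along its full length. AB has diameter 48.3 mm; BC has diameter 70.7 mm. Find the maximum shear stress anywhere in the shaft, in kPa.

ω = 2π·800/60 = 83.78 rad/s, so T = P/ω = 59.5×10³ / 83.78 = 710.2 N·m.
Under the same torque, τ_max = 16T/(πd³) is largest where d is smallest — segment AB (d = 48.3 mm).
τ_max = 16·710.2/(π·(0.0483)³) = 3.210×10^7 Pa.

32100 kPa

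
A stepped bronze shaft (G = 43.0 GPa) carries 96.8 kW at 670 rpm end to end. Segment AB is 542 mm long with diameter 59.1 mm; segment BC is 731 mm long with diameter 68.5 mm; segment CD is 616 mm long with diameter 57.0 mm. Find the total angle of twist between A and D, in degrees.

2.55°

ω = 2π·670/60 = 70.16 rad/s, so T = P/ω = 96.8×10³ / 70.16 = 1380 N·m.
J_AB = π(0.0591)⁴/32 = 1.20×10^-6 m⁴; J_BC = π(0.0685)⁴/32 = 2.16×10^-6 m⁴; J_CD = π(0.0570)⁴/32 = 1.04×10^-6 m⁴.
θ = (T/G)·Σ L_i/J_i = (1380/43.0×10⁹)·(0.542/1.20×10^-6 + 0.731/2.16×10^-6 + 0.616/1.04×10^-6) = 0.04444 rad.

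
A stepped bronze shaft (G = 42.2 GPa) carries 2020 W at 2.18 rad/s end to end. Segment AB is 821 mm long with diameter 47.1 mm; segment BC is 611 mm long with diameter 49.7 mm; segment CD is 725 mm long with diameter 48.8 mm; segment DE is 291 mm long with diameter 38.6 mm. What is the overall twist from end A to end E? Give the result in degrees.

ω = 2.18 rad/s, so T = P/ω = 2020 / 2.180 = 926.6 N·m.
J_AB = π(0.0471)⁴/32 = 4.83×10^-7 m⁴; J_BC = π(0.0497)⁴/32 = 5.99×10^-7 m⁴; J_CD = π(0.0488)⁴/32 = 5.57×10^-7 m⁴; J_DE = π(0.0386)⁴/32 = 2.18×10^-7 m⁴.
θ = (T/G)·Σ L_i/J_i = (926.6/42.2×10⁹)·(0.821/4.83×10^-7 + 0.611/5.99×10^-7 + 0.725/5.57×10^-7 + 0.291/2.18×10^-7) = 0.1176 rad.

6.74°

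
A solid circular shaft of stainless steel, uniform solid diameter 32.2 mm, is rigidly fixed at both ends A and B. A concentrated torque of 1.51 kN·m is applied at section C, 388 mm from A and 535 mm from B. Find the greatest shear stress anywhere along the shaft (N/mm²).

134 N/mm²

With uniform GJ and both ends fixed, compatibility θ_AC = θ_CB gives T_A·a = T_B·b, together with T_A + T_B = T₀.
T_A = T₀·b/(a+b) = 1510·535/923.0 = 875.2 N·m; T_B = 634.8 N·m.
τ in each portion: τ_AC = 1.34×10^8 Pa, τ_CB = 9.68×10^7 Pa; maximum is in AC.
τ_max = T_AC·r/J = 875.2·0.0161/1.06×10^-7 = 1.335×10^8 Pa.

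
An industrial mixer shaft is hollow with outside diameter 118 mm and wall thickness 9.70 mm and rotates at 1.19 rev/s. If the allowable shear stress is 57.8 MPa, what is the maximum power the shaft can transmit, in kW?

J = π(d_o⁴ − d_i⁴)/32 = π(0.118⁴ − 0.0986⁴)/32 = 9.755×10^-6 m⁴.
T_max = τ_allow·J/r = 5.78×10^7 × 9.755×10^-6 / 0.0590 = 9556 N·m.
ω = 2π·1.19 = 7.477 rad/s, so P_max = T_max·ω = 7.145×10^4 W.

71.5 kW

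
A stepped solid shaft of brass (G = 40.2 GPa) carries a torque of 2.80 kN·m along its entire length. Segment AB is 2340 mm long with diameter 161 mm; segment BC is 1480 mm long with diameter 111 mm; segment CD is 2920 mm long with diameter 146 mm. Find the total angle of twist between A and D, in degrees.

J_AB = π(0.161)⁴/32 = 6.60×10^-5 m⁴; J_BC = π(0.111)⁴/32 = 1.49×10^-5 m⁴; J_CD = π(0.146)⁴/32 = 4.46×10^-5 m⁴.
θ = (T/G)·Σ L_i/J_i = (2800/40.2×10⁹)·(2.34/6.60×10^-5 + 1.48/1.49×10^-5 + 2.92/4.46×10^-5) = 0.01395 rad.

0.799°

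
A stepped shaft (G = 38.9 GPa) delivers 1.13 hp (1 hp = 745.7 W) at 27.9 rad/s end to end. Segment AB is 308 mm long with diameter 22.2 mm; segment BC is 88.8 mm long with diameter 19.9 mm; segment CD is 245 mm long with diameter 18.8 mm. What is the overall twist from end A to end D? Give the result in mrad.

ω = 27.9 rad/s, so T = P/ω = 1.13×745.7 / 27.90 = 30.20 N·m.
J_AB = π(0.0222)⁴/32 = 2.38×10^-8 m⁴; J_BC = π(0.0199)⁴/32 = 1.54×10^-8 m⁴; J_CD = π(0.0188)⁴/32 = 1.23×10^-8 m⁴.
θ = (T/G)·Σ L_i/J_i = (30.20/38.9×10⁹)·(0.308/2.38×10^-8 + 0.0888/1.54×10^-8 + 0.245/1.23×10^-8) = 0.03002 rad.

30.0 mrad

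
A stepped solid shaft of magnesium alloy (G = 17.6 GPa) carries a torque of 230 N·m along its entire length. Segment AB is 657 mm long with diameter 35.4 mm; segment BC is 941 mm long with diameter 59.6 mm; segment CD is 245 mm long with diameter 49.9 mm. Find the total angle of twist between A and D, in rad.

J_AB = π(0.0354)⁴/32 = 1.54×10^-7 m⁴; J_BC = π(0.0596)⁴/32 = 1.24×10^-6 m⁴; J_CD = π(0.0499)⁴/32 = 6.09×10^-7 m⁴.
θ = (T/G)·Σ L_i/J_i = (230.0/17.6×10⁹)·(0.657/1.54×10^-7 + 0.941/1.24×10^-6 + 0.245/6.09×10^-7) = 0.07088 rad.

0.0709 rad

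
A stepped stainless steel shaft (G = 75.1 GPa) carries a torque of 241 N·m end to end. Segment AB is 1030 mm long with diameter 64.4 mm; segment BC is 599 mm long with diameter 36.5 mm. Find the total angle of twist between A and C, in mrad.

J_AB = π(0.0644)⁴/32 = 1.69×10^-6 m⁴; J_BC = π(0.0365)⁴/32 = 1.74×10^-7 m⁴.
θ = (T/G)·Σ L_i/J_i = (241.0/75.1×10⁹)·(1.03/1.69×10^-6 + 0.599/1.74×10^-7) = 0.01299 rad.

13.0 mrad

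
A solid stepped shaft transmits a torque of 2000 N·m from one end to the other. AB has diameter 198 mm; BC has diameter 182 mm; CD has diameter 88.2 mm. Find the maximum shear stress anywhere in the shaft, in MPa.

14.8 MPa

Under the same torque, τ_max = 16T/(πd³) is largest where d is smallest — segment CD (d = 88.2 mm).
τ_max = 16·2000/(π·(0.0882)³) = 1.485×10^7 Pa.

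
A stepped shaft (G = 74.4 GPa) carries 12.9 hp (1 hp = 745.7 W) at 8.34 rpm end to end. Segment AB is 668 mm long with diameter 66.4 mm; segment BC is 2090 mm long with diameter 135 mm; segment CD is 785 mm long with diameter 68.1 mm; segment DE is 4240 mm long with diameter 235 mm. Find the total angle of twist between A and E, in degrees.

6.79°

ω = 2π·8.34/60 = 0.8734 rad/s, so T = P/ω = 12.9×745.7 / 0.8734 = 11010 N·m.
J_AB = π(0.0664)⁴/32 = 1.91×10^-6 m⁴; J_BC = π(0.135)⁴/32 = 3.26×10^-5 m⁴; J_CD = π(0.0681)⁴/32 = 2.11×10^-6 m⁴; J_DE = π(0.235)⁴/32 = 2.99×10^-4 m⁴.
θ = (T/G)·Σ L_i/J_i = (11010/74.4×10⁹)·(0.668/1.91×10^-6 + 2.09/3.26×10^-5 + 0.785/2.11×10^-6 + 4.24/2.99×10^-4) = 0.1184 rad.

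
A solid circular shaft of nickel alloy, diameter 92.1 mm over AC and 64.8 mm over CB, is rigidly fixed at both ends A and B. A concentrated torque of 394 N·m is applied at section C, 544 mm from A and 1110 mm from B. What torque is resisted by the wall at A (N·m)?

352 N·m

Compatibility: T_A·a/J_AC = T_B·b/J_CB with T_A + T_B = T₀.
J_AC = 7.06×10^-6 m⁴, J_CB = 1.73×10^-6 m⁴, so T_A = T₀·(J_AC/a)/((J_AC/a)+(J_CB/b)) = 351.8 N·m, T_B = 42.25 N·m.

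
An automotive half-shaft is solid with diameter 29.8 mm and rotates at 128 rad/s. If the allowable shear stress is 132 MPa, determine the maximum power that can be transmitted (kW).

87.8 kW

J = πd⁴/32 = π(0.0298)⁴/32 = 7.742×10^-8 m⁴.
T_max = τ_allow·J/r = 1.32×10^8 × 7.742×10^-8 / 0.0149 = 685.9 N·m.
ω = 128 rad/s, so P_max = T_max·ω = 8.779×10^4 W.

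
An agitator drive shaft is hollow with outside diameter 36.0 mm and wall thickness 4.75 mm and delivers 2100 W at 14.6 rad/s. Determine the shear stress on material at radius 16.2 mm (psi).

2900 psi

ω = 14.6 rad/s, so T = P/ω = 2100 / 14.60 = 143.8 N·m.
J = π(d_o⁴ − d_i⁴)/32 = π(0.0360⁴ − 0.0265⁴)/32 = 1.165×10^-7 m⁴.
Shear stress varies linearly with radius: τ = T·r/J = 143.8 × 0.0162 / 1.165×10^-7 = 2.000×10^7 Pa.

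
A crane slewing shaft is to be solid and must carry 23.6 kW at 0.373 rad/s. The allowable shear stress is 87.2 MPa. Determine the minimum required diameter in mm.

ω = 0.373 rad/s, so T = P/ω = 23.6×10³ / 0.3730 = 63270 N·m.
For a solid shaft τ_max = 16T/(πd³), so d = (16T/(π τ_allow))^(1/3) = (16·63270/(π·8.72×10^7))^(1/3) = 0.1546 m.

155 mm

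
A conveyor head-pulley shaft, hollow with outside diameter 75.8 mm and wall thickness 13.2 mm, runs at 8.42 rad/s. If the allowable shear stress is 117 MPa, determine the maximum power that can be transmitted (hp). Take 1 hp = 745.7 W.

J = π(d_o⁴ − d_i⁴)/32 = π(0.0758⁴ − 0.0494⁴)/32 = 2.656×10^-6 m⁴.
T_max = τ_allow·J/r = 1.17×10^8 × 2.656×10^-6 / 0.0379 = 8200 N·m.
ω = 8.42 rad/s, so P_max = T_max·ω = 6.905×10^4 W.

92.6 hp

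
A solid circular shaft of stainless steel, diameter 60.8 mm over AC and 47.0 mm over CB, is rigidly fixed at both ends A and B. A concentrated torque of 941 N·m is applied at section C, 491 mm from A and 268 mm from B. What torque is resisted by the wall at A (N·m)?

Compatibility: T_A·a/J_AC = T_B·b/J_CB with T_A + T_B = T₀.
J_AC = 1.34×10^-6 m⁴, J_CB = 4.79×10^-7 m⁴, so T_A = T₀·(J_AC/a)/((J_AC/a)+(J_CB/b)) = 568.8 N·m, T_B = 372.2 N·m.

569 N·m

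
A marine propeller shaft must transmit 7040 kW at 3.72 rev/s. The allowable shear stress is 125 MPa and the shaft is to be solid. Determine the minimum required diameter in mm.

231 mm

ω = 2π·3.72 = 23.37 rad/s, so T = P/ω = 7040×10³ / 23.37 = 301200 N·m.
For a solid shaft τ_max = 16T/(πd³), so d = (16T/(π τ_allow))^(1/3) = (16·301200/(π·1.25×10^8))^(1/3) = 0.2307 m.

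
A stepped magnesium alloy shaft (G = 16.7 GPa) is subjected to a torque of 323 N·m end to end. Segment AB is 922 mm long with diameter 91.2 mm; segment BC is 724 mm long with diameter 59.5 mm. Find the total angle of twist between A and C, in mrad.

14.0 mrad

J_AB = π(0.0912)⁴/32 = 6.79×10^-6 m⁴; J_BC = π(0.0595)⁴/32 = 1.23×10^-6 m⁴.
θ = (T/G)·Σ L_i/J_i = (323.0/16.7×10⁹)·(0.922/6.79×10^-6 + 0.724/1.23×10^-6) = 0.01401 rad.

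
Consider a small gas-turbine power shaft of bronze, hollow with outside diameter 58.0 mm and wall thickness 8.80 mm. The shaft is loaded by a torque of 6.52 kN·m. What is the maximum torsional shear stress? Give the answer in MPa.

223 MPa

J = π(d_o⁴ − d_i⁴)/32 = π(0.0580⁴ − 0.0404⁴)/32 = 8.495×10^-7 m⁴.
τ_max = T·r/J = 6520 × 0.0290 / 8.495×10^-7 = 2.226×10^8 Pa.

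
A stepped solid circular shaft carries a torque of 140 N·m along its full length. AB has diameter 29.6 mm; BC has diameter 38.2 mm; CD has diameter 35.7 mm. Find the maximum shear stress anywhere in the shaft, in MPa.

27.5 MPa

Under the same torque, τ_max = 16T/(πd³) is largest where d is smallest — segment AB (d = 29.6 mm).
τ_max = 16·140.0/(π·(0.0296)³) = 2.749×10^7 Pa.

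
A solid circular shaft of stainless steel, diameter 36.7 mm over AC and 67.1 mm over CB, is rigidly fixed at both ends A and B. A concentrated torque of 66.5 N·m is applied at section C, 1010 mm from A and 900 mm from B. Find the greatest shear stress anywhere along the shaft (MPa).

1.04 MPa

Compatibility: T_A·a/J_AC = T_B·b/J_CB with T_A + T_B = T₀.
J_AC = 1.78×10^-7 m⁴, J_CB = 1.99×10^-6 m⁴, so T_A = T₀·(J_AC/a)/((J_AC/a)+(J_CB/b)) = 4.911 N·m, T_B = 61.59 N·m.
τ in each portion: τ_AC = 5.06×10^5 Pa, τ_CB = 1.04×10^6 Pa; maximum is in CB.
τ_max = T_CB·r/J = 61.59·0.0335/1.99×10^-6 = 1.038×10^6 Pa.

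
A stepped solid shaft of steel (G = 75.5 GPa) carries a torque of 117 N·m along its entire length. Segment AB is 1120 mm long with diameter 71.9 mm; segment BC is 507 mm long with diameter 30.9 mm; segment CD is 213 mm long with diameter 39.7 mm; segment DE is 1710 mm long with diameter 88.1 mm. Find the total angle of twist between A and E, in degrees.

J_AB = π(0.0719)⁴/32 = 2.62×10^-6 m⁴; J_BC = π(0.0309)⁴/32 = 8.95×10^-8 m⁴; J_CD = π(0.0397)⁴/32 = 2.44×10^-7 m⁴; J_DE = π(0.0881)⁴/32 = 5.91×10^-6 m⁴.
θ = (T/G)·Σ L_i/J_i = (117.0/75.5×10⁹)·(1.12/2.62×10^-6 + 0.507/8.95×10^-8 + 0.213/2.44×10^-7 + 1.71/5.91×10^-6) = 0.01124 rad.

0.644°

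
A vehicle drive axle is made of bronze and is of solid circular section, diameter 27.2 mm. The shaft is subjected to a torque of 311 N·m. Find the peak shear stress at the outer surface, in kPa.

78700 kPa

J = πd⁴/32 = π(0.0272)⁴/32 = 5.374×10^-8 m⁴.
τ_max = T·r/J = 311.0 × 0.0136 / 5.374×10^-8 = 7.871×10^7 Pa.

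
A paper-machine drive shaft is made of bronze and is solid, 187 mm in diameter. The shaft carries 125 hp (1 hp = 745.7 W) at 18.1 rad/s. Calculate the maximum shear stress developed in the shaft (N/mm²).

4.01 N/mm²

ω = 18.1 rad/s, so T = P/ω = 125×745.7 / 18.10 = 5150 N·m.
J = πd⁴/32 = π(0.187)⁴/32 = 1.201×10^-4 m⁴.
τ_max = T·r/J = 5150 × 0.0935 / 1.201×10^-4 = 4.011×10^6 Pa.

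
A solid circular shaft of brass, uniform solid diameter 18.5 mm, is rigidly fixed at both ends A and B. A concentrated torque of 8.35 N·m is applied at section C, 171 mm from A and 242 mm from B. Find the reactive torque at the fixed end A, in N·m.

4.89 N·m

With uniform GJ and both ends fixed, compatibility θ_AC = θ_CB gives T_A·a = T_B·b, together with T_A + T_B = T₀.
T_A = T₀·b/(a+b) = 8.350·242/413.0 = 4.893 N·m; T_B = 3.457 N·m.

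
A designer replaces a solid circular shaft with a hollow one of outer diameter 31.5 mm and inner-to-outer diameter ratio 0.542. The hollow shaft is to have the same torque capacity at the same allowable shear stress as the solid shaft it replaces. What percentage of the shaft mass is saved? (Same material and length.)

Equal τ_max and T ⇒ the solid shaft needs d_s³ = d_o³(1−k⁴), so d_s = 31.5·(1−0.542⁴)^(1/3) = 30.57 mm.
Area ratio A_h/A_s = d_o²(1−k²)/d_s² = (1−k²)/(1−k⁴)^(2/3) = 0.7500.
Mass saving = 1 − 0.7500 = 25.0 %.

25.0 %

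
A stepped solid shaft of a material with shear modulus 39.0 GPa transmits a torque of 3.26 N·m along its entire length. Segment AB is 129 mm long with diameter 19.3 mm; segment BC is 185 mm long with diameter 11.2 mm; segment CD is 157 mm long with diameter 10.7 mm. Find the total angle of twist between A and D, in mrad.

J_AB = π(0.0193)⁴/32 = 1.36×10^-8 m⁴; J_BC = π(0.0112)⁴/32 = 1.54×10^-9 m⁴; J_CD = π(0.0107)⁴/32 = 1.29×10^-9 m⁴.
θ = (T/G)·Σ L_i/J_i = (3.260/39.0×10⁹)·(0.129/1.36×10^-8 + 0.185/1.54×10^-9 + 0.157/1.29×10^-9) = 0.02100 rad.

21.0 mrad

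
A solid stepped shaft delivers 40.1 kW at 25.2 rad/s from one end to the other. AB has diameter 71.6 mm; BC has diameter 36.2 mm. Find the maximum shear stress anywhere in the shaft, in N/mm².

ω = 25.2 rad/s, so T = P/ω = 40.1×10³ / 25.20 = 1591 N·m.
Under the same torque, τ_max = 16T/(πd³) is largest where d is smallest — segment BC (d = 36.2 mm).
τ_max = 16·1591/(π·(0.0362)³) = 1.708×10^8 Pa.

171 N/mm²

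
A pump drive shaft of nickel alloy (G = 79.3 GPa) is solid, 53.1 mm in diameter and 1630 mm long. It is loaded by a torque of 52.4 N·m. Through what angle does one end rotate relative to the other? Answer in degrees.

J = πd⁴/32 = π(0.0531)⁴/32 = 7.805×10^-7 m⁴.
θ = T·L/(G·J) = 52.40 × 1.63 / (79.3×10⁹ × 7.805×10^-7) = 1.380×10^-3 rad.

0.0791°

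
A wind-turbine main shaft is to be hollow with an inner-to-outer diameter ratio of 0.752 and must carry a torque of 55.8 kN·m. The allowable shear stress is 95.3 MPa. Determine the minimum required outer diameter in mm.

164 mm

For a hollow shaft with d_i/d_o = 0.752: τ_max = 16T/(π d_o³ (1−k⁴)), so d_o = [16T/(π τ_allow (1−k⁴))]^(1/3) = [16·55800/(π·9.53×10^7·0.6802)]^(1/3) = 0.1637 m.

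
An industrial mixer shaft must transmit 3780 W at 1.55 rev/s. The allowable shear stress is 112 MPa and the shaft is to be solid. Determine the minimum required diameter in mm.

ω = 2π·1.55 = 9.739 rad/s, so T = P/ω = 3780 / 9.739 = 388.1 N·m.
For a solid shaft τ_max = 16T/(πd³), so d = (16T/(π τ_allow))^(1/3) = (16·388.1/(π·1.12×10^8))^(1/3) = 0.02604 m.

26.0 mm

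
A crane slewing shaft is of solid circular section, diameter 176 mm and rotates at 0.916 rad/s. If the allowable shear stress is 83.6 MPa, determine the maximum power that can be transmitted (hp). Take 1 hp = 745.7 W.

110 hp

J = πd⁴/32 = π(0.176)⁴/32 = 9.420×10^-5 m⁴.
T_max = τ_allow·J/r = 8.36×10^7 × 9.420×10^-5 / 0.0880 = 89490 N·m.
ω = 0.916 rad/s, so P_max = T_max·ω = 8.197×10^4 W.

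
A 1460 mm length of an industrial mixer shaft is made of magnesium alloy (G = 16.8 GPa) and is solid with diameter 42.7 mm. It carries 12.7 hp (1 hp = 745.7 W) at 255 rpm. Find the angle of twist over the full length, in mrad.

94.4 mrad

ω = 2π·255/60 = 26.70 rad/s, so T = P/ω = 12.7×745.7 / 26.70 = 354.6 N·m.
J = πd⁴/32 = π(0.0427)⁴/32 = 3.264×10^-7 m⁴.
θ = T·L/(G·J) = 354.6 × 1.46 / (16.8×10⁹ × 3.264×10^-7) = 0.09443 rad.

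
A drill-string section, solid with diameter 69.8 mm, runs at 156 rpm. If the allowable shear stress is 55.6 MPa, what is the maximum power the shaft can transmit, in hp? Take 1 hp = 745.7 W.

81.3 hp

J = πd⁴/32 = π(0.0698)⁴/32 = 2.330×10^-6 m⁴.
T_max = τ_allow·J/r = 5.56×10^7 × 2.330×10^-6 / 0.0349 = 3713 N·m.
ω = 2π·156/60 = 16.34 rad/s, so P_max = T_max·ω = 6.065×10^4 W.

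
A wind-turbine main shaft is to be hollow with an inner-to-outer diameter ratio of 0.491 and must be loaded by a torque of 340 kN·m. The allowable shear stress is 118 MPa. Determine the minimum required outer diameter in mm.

250 mm

For a hollow shaft with d_i/d_o = 0.491: τ_max = 16T/(π d_o³ (1−k⁴)), so d_o = [16T/(π τ_allow (1−k⁴))]^(1/3) = [16·340000/(π·1.18×10^8·0.9419)]^(1/3) = 0.2498 m.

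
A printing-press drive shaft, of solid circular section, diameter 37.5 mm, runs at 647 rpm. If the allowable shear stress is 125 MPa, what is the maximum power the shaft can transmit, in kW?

J = πd⁴/32 = π(0.0375)⁴/32 = 1.941×10^-7 m⁴.
T_max = τ_allow·J/r = 1.25×10^8 × 1.941×10^-7 / 0.0187 = 1294 N·m.
ω = 2π·647/60 = 67.75 rad/s, so P_max = T_max·ω = 8.769×10^4 W.

87.7 kW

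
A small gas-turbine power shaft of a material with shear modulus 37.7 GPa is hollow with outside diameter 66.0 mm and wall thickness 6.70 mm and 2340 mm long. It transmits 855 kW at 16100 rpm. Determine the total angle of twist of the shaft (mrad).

28.3 mrad

ω = 2π·16100/60 = 1686 rad/s, so T = P/ω = 855×10³ / 1686 = 507.1 N·m.
J = π(d_o⁴ − d_i⁴)/32 = π(0.0660⁴ − 0.0526⁴)/32 = 1.111×10^-6 m⁴.
θ = T·L/(G·J) = 507.1 × 2.34 / (37.7×10⁹ × 1.111×10^-6) = 0.02832 rad.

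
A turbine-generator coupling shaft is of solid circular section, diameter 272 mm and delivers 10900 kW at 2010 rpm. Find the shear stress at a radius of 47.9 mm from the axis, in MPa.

ω = 2π·2010/60 = 210.5 rad/s, so T = P/ω = 10900×10³ / 210.5 = 51780 N·m.
J = πd⁴/32 = π(0.272)⁴/32 = 5.374×10^-4 m⁴.
Shear stress varies linearly with radius: τ = T·r/J = 51780 × 0.0479 / 5.374×10^-4 = 4.616×10^6 Pa.

4.62 MPa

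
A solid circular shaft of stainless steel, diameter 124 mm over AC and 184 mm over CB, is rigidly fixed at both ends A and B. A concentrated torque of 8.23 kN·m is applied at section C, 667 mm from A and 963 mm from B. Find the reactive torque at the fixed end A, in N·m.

1890 N·m

Compatibility: T_A·a/J_AC = T_B·b/J_CB with T_A + T_B = T₀.
J_AC = 2.32×10^-5 m⁴, J_CB = 1.13×10^-4 m⁴, so T_A = T₀·(J_AC/a)/((J_AC/a)+(J_CB/b)) = 1888 N·m, T_B = 6342 N·m.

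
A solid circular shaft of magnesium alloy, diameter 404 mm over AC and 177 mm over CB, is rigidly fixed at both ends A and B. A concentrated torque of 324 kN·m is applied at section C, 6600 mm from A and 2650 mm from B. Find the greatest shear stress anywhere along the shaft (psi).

Compatibility: T_A·a/J_AC = T_B·b/J_CB with T_A + T_B = T₀.
J_AC = 2.62×10^-3 m⁴, J_CB = 9.64×10^-5 m⁴, so T_A = T₀·(J_AC/a)/((J_AC/a)+(J_CB/b)) = 296800 N·m, T_B = 27230 N·m.
τ in each portion: τ_AC = 2.29×10^7 Pa, τ_CB = 2.50×10^7 Pa; maximum is in CB.
τ_max = T_CB·r/J = 27230·0.0885/9.64×10^-5 = 2.501×10^7 Pa.

3630 psi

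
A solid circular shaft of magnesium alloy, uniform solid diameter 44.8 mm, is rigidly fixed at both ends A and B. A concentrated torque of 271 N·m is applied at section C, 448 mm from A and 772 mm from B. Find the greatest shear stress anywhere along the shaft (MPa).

With uniform GJ and both ends fixed, compatibility θ_AC = θ_CB gives T_A·a = T_B·b, together with T_A + T_B = T₀.
T_A = T₀·b/(a+b) = 271.0·772/1220 = 171.5 N·m; T_B = 99.51 N·m.
τ in each portion: τ_AC = 9.71×10^6 Pa, τ_CB = 5.64×10^6 Pa; maximum is in AC.
τ_max = T_AC·r/J = 171.5·0.0224/3.95×10^-7 = 9.713×10^6 Pa.

9.71 MPa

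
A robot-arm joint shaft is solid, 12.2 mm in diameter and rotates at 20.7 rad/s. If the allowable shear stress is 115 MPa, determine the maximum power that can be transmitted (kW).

0.849 kW

J = πd⁴/32 = π(0.0122)⁴/32 = 2.175×10^-9 m⁴.
T_max = τ_allow·J/r = 1.15×10^8 × 2.175×10^-9 / 0.00610 = 41.00 N·m.
ω = 20.7 rad/s, so P_max = T_max·ω = 848.7 W.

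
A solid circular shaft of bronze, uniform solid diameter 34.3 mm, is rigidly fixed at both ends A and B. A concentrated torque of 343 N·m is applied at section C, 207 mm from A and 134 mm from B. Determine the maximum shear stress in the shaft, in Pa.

2.63e7 Pa

With uniform GJ and both ends fixed, compatibility θ_AC = θ_CB gives T_A·a = T_B·b, together with T_A + T_B = T₀.
T_A = T₀·b/(a+b) = 343.0·134/341.0 = 134.8 N·m; T_B = 208.2 N·m.
τ in each portion: τ_AC = 1.70×10^7 Pa, τ_CB = 2.63×10^7 Pa; maximum is in CB.
τ_max = T_CB·r/J = 208.2·0.0171/1.36×10^-7 = 2.628×10^7 Pa.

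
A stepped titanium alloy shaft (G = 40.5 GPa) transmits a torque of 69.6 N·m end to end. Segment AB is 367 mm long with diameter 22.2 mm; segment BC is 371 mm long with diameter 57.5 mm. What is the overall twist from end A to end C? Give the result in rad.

J_AB = π(0.0222)⁴/32 = 2.38×10^-8 m⁴; J_BC = π(0.0575)⁴/32 = 1.07×10^-6 m⁴.
θ = (T/G)·Σ L_i/J_i = (69.60/40.5×10⁹)·(0.367/2.38×10^-8 + 0.371/1.07×10^-6) = 0.02704 rad.

0.0270 rad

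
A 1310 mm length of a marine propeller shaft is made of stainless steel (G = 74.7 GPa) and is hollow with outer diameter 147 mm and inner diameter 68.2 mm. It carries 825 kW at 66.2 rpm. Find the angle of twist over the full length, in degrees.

ω = 2π·66.2/60 = 6.932 rad/s, so T = P/ω = 825×10³ / 6.932 = 119000 N·m.
J = π(d_o⁴ − d_i⁴)/32 = π(0.147⁴ − 0.0682⁴)/32 = 4.372×10^-5 m⁴.
θ = T·L/(G·J) = 119000 × 1.31 / (74.7×10⁹ × 4.372×10^-5) = 0.04774 rad.

2.74°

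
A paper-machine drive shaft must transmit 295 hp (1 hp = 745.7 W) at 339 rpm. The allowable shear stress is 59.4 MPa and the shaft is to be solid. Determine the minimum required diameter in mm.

81.0 mm

ω = 2π·339/60 = 35.50 rad/s, so T = P/ω = 295×745.7 / 35.50 = 6197 N·m.
For a solid shaft τ_max = 16T/(πd³), so d = (16T/(π τ_allow))^(1/3) = (16·6197/(π·5.94×10^7))^(1/3) = 0.08099 m.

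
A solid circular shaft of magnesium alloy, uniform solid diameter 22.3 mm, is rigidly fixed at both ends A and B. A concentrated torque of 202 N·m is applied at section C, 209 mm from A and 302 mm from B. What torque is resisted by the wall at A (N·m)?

With uniform GJ and both ends fixed, compatibility θ_AC = θ_CB gives T_A·a = T_B·b, together with T_A + T_B = T₀.
T_A = T₀·b/(a+b) = 202.0·302/511.0 = 119.4 N·m; T_B = 82.62 N·m.

119 N·m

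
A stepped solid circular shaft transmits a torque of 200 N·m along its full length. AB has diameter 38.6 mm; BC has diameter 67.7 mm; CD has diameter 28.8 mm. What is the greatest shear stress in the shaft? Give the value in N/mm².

42.6 N/mm²

Under the same torque, τ_max = 16T/(πd³) is largest where d is smallest — segment CD (d = 28.8 mm).
τ_max = 16·200.0/(π·(0.0288)³) = 4.264×10^7 Pa.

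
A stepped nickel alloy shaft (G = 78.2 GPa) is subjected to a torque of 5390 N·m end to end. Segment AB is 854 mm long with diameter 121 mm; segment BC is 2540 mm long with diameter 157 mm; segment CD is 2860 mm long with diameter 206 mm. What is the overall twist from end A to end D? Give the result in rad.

J_AB = π(0.121)⁴/32 = 2.10×10^-5 m⁴; J_BC = π(0.157)⁴/32 = 5.96×10^-5 m⁴; J_CD = π(0.206)⁴/32 = 1.77×10^-4 m⁴.
θ = (T/G)·Σ L_i/J_i = (5390/78.2×10⁹)·(0.854/2.10×10^-5 + 2.54/5.96×10^-5 + 2.86/1.77×10^-4) = 6.847×10^-3 rad.

0.00685 rad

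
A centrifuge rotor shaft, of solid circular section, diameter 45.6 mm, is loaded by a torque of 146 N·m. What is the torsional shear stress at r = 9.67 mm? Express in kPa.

3330 kPa

J = πd⁴/32 = π(0.0456)⁴/32 = 4.245×10^-7 m⁴.
Shear stress varies linearly with radius: τ = T·r/J = 146.0 × 0.00967 / 4.245×10^-7 = 3.326×10^6 Pa.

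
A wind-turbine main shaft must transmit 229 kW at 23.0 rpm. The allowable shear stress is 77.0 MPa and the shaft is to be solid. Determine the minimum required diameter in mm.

ω = 2π·23.0/60 = 2.409 rad/s, so T = P/ω = 229×10³ / 2.409 = 95080 N·m.
For a solid shaft τ_max = 16T/(πd³), so d = (16T/(π τ_allow))^(1/3) = (16·95080/(π·7.70×10^7))^(1/3) = 0.1846 m.

185 mm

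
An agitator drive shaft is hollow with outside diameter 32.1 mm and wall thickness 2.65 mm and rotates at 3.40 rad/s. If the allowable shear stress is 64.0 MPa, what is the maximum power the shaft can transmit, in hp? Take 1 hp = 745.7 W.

0.974 hp

J = π(d_o⁴ − d_i⁴)/32 = π(0.0321⁴ − 0.0268⁴)/32 = 5.359×10^-8 m⁴.
T_max = τ_allow·J/r = 6.40×10^7 × 5.359×10^-8 / 0.0161 = 213.7 N·m.
ω = 3.40 rad/s, so P_max = T_max·ω = 726.6 W.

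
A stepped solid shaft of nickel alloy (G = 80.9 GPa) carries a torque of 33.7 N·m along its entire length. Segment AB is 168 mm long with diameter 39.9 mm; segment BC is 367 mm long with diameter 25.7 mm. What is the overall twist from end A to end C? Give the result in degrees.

0.221°

J_AB = π(0.0399)⁴/32 = 2.49×10^-7 m⁴; J_BC = π(0.0257)⁴/32 = 4.28×10^-8 m⁴.
θ = (T/G)·Σ L_i/J_i = (33.70/80.9×10⁹)·(0.168/2.49×10^-7 + 0.367/4.28×10^-8) = 3.851×10^-3 rad.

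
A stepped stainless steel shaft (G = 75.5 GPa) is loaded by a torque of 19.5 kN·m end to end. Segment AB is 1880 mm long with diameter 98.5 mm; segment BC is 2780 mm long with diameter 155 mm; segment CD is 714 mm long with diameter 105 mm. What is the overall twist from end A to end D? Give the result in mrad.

J_AB = π(0.0985)⁴/32 = 9.24×10^-6 m⁴; J_BC = π(0.155)⁴/32 = 5.67×10^-5 m⁴; J_CD = π(0.105)⁴/32 = 1.19×10^-5 m⁴.
θ = (T/G)·Σ L_i/J_i = (19500/75.5×10⁹)·(1.88/9.24×10^-6 + 2.78/5.67×10^-5 + 0.714/1.19×10^-5) = 0.08067 rad.

80.7 mrad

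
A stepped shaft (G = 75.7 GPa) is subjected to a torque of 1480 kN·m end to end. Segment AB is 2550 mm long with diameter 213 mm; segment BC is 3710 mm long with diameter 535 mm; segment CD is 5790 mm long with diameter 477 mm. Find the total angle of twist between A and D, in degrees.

15.9°

J_AB = π(0.213)⁴/32 = 2.02×10^-4 m⁴; J_BC = π(0.535)⁴/32 = 8.04×10^-3 m⁴; J_CD = π(0.477)⁴/32 = 5.08×10^-3 m⁴.
θ = (T/G)·Σ L_i/J_i = (1.480e6/75.7×10⁹)·(2.55/2.02×10^-4 + 3.71/8.04×10^-3 + 5.79/5.08×10^-3) = 0.2780 rad.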